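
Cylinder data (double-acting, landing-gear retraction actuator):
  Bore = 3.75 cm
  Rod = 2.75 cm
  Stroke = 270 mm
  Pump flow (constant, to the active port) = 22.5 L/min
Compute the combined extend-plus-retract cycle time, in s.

t ≈ 1.16 s

Cap-side area A_cap = π/4 × (3.75 cm)² = 11.04 cm^2
Rod-side annular area A_ann = π/4 × (3.75² − 2.75²) = 5.105 cm^2
t_ext = A_cap·L/Q = 0.7952 s
t_ret = A_ann·L/Q = 0.3676 s
t_cycle = t_ext + t_ret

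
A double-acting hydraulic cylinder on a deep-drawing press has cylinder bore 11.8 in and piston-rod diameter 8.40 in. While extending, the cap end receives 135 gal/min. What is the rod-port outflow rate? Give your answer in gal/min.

Q_out ≈ 66.6 gal/min

Cap-side area A_cap = π/4 × (11.8 in)² = 109.4 in^2
Rod-side annular area A_ann = π/4 × (11.8² − 8.40²) = 53.94 in^2
Piston speed v = Q_in/A_cap; rod-end outflow Q_out = v × A_ann = Q_in × A_ann/A_cap.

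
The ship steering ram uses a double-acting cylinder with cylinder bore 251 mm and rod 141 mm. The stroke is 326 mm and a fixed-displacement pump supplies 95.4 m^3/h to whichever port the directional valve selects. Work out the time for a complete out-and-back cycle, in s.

Cap-side area A_cap = π/4 × (251 mm)² = 49480 mm^2
Rod-side annular area A_ann = π/4 × (251² − 141²) = 33870 mm^2
t_ext = A_cap·L/Q = 0.6087 s
t_ret = A_ann·L/Q = 0.4166 s
t_cycle = t_ext + t_ret

t ≈ 1.03 s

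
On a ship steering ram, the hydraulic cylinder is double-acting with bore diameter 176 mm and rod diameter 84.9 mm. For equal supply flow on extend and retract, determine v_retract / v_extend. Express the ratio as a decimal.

Cap-side area A_cap = π/4 × (176 mm)² = 24330 mm^2
Rod-side annular area A_ann = π/4 × (176² − 84.9²) = 18670 mm^2
For equal Q, v ∝ 1/A, so v_ret/v_ext = A_cap/A_ann.

v_ret/v_ext ≈ 1.30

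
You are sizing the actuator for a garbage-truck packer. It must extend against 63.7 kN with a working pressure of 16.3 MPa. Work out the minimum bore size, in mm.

D ≈ 70.5 mm

Extension force acts on the full piston face: F = P × (π/4)D².
D = √(4F / (πP)) = √(4 × 63.7 kN / (π × 16.3 MPa))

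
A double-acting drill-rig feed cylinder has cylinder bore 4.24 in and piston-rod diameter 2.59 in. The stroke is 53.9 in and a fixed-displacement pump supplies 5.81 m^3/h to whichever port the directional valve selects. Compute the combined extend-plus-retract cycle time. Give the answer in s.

t ≈ 12.6 s

Cap-side area A_cap = π/4 × (4.24 in)² = 14.12 in^2
Rod-side annular area A_ann = π/4 × (4.24² − 2.59²) = 8.851 in^2
t_ext = A_cap·L/Q = 7.727 s
t_ret = A_ann·L/Q = 4.844 s
t_cycle = t_ext + t_ret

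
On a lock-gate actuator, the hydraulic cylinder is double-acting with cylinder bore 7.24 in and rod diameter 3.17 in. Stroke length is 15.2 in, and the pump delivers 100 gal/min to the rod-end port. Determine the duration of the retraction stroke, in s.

t ≈ 1.31 s

Rod-side annular area A_ann = π/4 × (7.24² − 3.17²) = 33.28 in^2
Swept volume V = A × L; t = V / Q = A·L / Q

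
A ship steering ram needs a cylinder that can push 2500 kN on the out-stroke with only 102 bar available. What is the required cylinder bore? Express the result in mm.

Extension force acts on the full piston face: F = P × (π/4)D².
D = √(4F / (πP)) = √(4 × 2500 kN / (π × 102 bar))

D ≈ 559 mm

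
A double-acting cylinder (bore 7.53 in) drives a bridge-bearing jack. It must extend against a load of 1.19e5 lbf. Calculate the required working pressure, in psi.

Cap-side area A_cap = π/4 × (7.53 in)² = 44.53 in^2
P = F / A = 1.19e5 lbf / A

P ≈ 2670 psi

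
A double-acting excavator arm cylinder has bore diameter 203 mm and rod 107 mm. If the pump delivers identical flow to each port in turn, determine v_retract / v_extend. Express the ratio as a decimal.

Cap-side area A_cap = π/4 × (203 mm)² = 32370 mm^2
Rod-side annular area A_ann = π/4 × (203² − 107²) = 23370 mm^2
For equal Q, v ∝ 1/A, so v_ret/v_ext = A_cap/A_ann.

v_ret/v_ext ≈ 1.38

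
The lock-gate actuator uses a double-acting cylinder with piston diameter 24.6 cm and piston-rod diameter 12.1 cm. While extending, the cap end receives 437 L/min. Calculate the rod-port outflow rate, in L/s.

Q_out ≈ 5.52 L/s

Cap-side area A_cap = π/4 × (24.6 cm)² = 475.3 cm^2
Rod-side annular area A_ann = π/4 × (24.6² − 12.1²) = 360.3 cm^2
Piston speed v = Q_in/A_cap; rod-end outflow Q_out = v × A_ann = Q_in × A_ann/A_cap.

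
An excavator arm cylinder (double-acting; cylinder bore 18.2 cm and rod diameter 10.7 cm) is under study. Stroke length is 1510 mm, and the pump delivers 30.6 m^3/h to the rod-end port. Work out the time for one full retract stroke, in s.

t ≈ 3.02 s

Rod-side annular area A_ann = π/4 × (18.2² − 10.7²) = 170.2 cm^2
Swept volume V = A × L; t = V / Q = A·L / Q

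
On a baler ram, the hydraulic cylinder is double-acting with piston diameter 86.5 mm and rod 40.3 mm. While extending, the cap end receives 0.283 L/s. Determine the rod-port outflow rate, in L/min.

Cap-side area A_cap = π/4 × (86.5 mm)² = 5877 mm^2
Rod-side annular area A_ann = π/4 × (86.5² − 40.3²) = 4601 mm^2
Piston speed v = Q_in/A_cap; rod-end outflow Q_out = v × A_ann = Q_in × A_ann/A_cap.

Q_out ≈ 13.3 L/min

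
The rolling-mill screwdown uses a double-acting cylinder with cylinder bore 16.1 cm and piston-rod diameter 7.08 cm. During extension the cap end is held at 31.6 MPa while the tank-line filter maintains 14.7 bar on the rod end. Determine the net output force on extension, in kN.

Cap-side area A_cap = π/4 × (16.1 cm)² = 203.6 cm^2
Rod-side annular area A_ann = π/4 × (16.1² − 7.08²) = 164.2 cm^2
Net thrust = P_cap·A_cap − P_rod·A_ann = 643.3 kN − 24.14 kN

F ≈ 619 kN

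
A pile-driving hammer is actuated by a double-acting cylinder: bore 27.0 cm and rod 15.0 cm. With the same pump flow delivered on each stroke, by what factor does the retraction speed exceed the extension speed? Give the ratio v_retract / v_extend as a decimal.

v_ret/v_ext ≈ 1.45

Cap-side area A_cap = π/4 × (27.0 cm)² = 572.6 cm^2
Rod-side annular area A_ann = π/4 × (27.0² − 15.0²) = 395.8 cm^2
For equal Q, v ∝ 1/A, so v_ret/v_ext = A_cap/A_ann.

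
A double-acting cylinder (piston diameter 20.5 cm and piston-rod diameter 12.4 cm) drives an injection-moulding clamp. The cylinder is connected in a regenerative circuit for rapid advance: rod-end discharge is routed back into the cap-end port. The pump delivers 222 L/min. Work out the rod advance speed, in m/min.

v ≈ 18.4 m/min

In regeneration the rod-end outflow joins the pump flow into the cap end, so the net volume the pump must supply per unit advance equals the rod cross-section area.
Rod cross-section A_rod = π/4 × (12.4 cm)² = 120.8 cm^2
v = Q_pump / A_rod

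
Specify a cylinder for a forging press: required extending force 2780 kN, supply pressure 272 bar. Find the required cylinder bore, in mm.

Extension force acts on the full piston face: F = P × (π/4)D².
D = √(4F / (πP)) = √(4 × 2780 kN / (π × 272 bar))

D ≈ 361 mm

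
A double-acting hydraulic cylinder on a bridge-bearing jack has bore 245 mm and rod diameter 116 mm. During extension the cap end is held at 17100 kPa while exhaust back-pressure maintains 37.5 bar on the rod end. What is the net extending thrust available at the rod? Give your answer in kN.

F ≈ 669 kN

Cap-side area A_cap = π/4 × (245 mm)² = 47140 mm^2
Rod-side annular area A_ann = π/4 × (245² − 116²) = 36580 mm^2
Net thrust = P_cap·A_cap − P_rod·A_ann = 806.2 kN − 137.2 kN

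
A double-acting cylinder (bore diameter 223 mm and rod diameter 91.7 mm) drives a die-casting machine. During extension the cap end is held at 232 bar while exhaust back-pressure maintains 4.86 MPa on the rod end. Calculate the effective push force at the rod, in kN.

Cap-side area A_cap = π/4 × (223 mm)² = 39060 mm^2
Rod-side annular area A_ann = π/4 × (223² − 91.7²) = 32450 mm^2
Net thrust = P_cap·A_cap − P_rod·A_ann = 906.1 kN − 157.7 kN

F ≈ 748 kN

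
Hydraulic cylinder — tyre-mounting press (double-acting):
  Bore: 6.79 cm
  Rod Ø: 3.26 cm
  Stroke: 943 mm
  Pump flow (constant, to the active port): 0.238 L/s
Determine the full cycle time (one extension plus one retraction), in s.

t ≈ 25.4 s

Cap-side area A_cap = π/4 × (6.79 cm)² = 36.21 cm^2
Rod-side annular area A_ann = π/4 × (6.79² − 3.26²) = 27.86 cm^2
t_ext = A_cap·L/Q = 14.35 s
t_ret = A_ann·L/Q = 11.04 s
t_cycle = t_ext + t_ret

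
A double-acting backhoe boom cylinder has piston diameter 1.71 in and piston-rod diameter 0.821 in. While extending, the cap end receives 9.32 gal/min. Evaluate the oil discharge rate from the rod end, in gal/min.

Cap-side area A_cap = π/4 × (1.71 in)² = 2.297 in^2
Rod-side annular area A_ann = π/4 × (1.71² − 0.821²) = 1.767 in^2
Piston speed v = Q_in/A_cap; rod-end outflow Q_out = v × A_ann = Q_in × A_ann/A_cap.

Q_out ≈ 7.17 gal/min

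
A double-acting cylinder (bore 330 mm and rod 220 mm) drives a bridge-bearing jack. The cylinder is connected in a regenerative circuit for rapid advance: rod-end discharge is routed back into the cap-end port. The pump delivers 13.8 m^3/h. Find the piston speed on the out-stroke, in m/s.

In regeneration the rod-end outflow joins the pump flow into the cap end, so the net volume the pump must supply per unit advance equals the rod cross-section area.
Rod cross-section A_rod = π/4 × (220 mm)² = 38010 mm^2
v = Q_pump / A_rod

v ≈ 0.101 m/s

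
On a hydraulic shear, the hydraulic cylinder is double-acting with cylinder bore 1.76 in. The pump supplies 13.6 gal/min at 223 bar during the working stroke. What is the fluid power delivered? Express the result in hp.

Hydraulic power = P × Q

W ≈ 25.7 hp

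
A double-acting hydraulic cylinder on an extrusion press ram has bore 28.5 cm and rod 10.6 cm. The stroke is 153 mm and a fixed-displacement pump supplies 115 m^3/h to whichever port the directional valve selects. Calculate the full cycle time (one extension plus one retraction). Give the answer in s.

Cap-side area A_cap = π/4 × (28.5 cm)² = 637.9 cm^2
Rod-side annular area A_ann = π/4 × (28.5² − 10.6²) = 549.7 cm^2
t_ext = A_cap·L/Q = 0.3055 s
t_ret = A_ann·L/Q = 0.2633 s
t_cycle = t_ext + t_ret

t ≈ 0.569 s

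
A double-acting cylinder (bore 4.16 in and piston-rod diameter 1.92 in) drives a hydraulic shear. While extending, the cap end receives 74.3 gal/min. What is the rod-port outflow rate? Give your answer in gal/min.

Q_out ≈ 58.5 gal/min

Cap-side area A_cap = π/4 × (4.16 in)² = 13.59 in^2
Rod-side annular area A_ann = π/4 × (4.16² − 1.92²) = 10.70 in^2
Piston speed v = Q_in/A_cap; rod-end outflow Q_out = v × A_ann = Q_in × A_ann/A_cap.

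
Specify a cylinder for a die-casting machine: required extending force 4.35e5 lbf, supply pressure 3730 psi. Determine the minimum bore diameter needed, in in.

D ≈ 12.2 in

Extension force acts on the full piston face: F = P × (π/4)D².
D = √(4F / (πP)) = √(4 × 4.35e5 lbf / (π × 3730 psi))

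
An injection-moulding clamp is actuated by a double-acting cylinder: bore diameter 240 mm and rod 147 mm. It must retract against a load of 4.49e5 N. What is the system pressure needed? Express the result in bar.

P ≈ 159 bar

Rod-side annular area A_ann = π/4 × (240² − 147²) = 28270 mm^2
Retraction: pressure acts on the annular area.
P = F / A = 4.49e5 N / A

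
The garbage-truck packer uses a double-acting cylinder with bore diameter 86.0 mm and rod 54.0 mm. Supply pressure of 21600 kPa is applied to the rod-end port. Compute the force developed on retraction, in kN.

F ≈ 76.0 kN

Rod-side annular area A_ann = π/4 × (86.0² − 54.0²) = 3519 mm^2
On retraction the pressure acts on the annular area (bore minus rod).
F = P × A_ann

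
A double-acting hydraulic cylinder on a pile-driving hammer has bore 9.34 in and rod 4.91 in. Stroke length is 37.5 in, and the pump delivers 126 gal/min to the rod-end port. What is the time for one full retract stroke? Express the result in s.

t ≈ 3.83 s

Rod-side annular area A_ann = π/4 × (9.34² − 4.91²) = 49.58 in^2
Swept volume V = A × L; t = V / Q = A·L / Q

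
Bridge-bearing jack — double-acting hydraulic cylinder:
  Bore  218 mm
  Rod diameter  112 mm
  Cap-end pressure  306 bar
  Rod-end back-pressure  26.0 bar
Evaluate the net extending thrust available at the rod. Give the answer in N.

Cap-side area A_cap = π/4 × (218 mm)² = 37330 mm^2
Rod-side annular area A_ann = π/4 × (218² − 112²) = 27470 mm^2
Net thrust = P_cap·A_cap − P_rod·A_ann = 1.142e6 N − 71430 N

F ≈ 1.07e6 N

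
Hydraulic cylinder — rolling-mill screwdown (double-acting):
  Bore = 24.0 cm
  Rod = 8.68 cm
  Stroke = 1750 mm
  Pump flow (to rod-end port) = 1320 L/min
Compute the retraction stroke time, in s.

t ≈ 3.13 s

Rod-side annular area A_ann = π/4 × (24.0² − 8.68²) = 393.2 cm^2
Swept volume V = A × L; t = V / Q = A·L / Q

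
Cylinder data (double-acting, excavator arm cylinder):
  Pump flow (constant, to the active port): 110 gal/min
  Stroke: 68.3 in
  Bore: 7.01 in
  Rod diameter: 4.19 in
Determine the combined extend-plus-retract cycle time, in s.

Cap-side area A_cap = π/4 × (7.01 in)² = 38.59 in^2
Rod-side annular area A_ann = π/4 × (7.01² − 4.19²) = 24.81 in^2
t_ext = A_cap·L/Q = 6.224 s
t_ret = A_ann·L/Q = 4.001 s
t_cycle = t_ext + t_ret

t ≈ 10.2 s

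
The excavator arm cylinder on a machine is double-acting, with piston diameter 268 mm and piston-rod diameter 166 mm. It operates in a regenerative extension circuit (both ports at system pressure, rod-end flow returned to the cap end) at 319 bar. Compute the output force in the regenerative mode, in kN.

With equal pressure on both faces, forces on the annular region cancel; the net push is pressure × rod cross-section.
Rod cross-section A_rod = π/4 × (166 mm)² = 21640 mm^2
F = P × A_rod

F ≈ 690 kN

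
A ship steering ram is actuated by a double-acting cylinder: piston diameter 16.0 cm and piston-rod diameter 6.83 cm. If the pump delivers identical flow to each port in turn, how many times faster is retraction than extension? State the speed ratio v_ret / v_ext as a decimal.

Cap-side area A_cap = π/4 × (16.0 cm)² = 201.1 cm^2
Rod-side annular area A_ann = π/4 × (16.0² − 6.83²) = 164.4 cm^2
For equal Q, v ∝ 1/A, so v_ret/v_ext = A_cap/A_ann.

v_ret/v_ext ≈ 1.22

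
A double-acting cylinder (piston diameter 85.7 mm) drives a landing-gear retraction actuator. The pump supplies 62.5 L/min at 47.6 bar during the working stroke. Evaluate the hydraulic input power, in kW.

Hydraulic power = P × Q

W ≈ 4.96 kW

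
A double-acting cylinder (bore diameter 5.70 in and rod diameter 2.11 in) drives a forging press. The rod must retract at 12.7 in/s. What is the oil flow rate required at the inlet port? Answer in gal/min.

Q ≈ 72.6 gal/min

Rod-side annular area A_ann = π/4 × (5.70² − 2.11²) = 22.02 in^2
Q = A × v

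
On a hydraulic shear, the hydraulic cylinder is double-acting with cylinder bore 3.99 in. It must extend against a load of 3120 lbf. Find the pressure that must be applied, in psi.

Cap-side area A_cap = π/4 × (3.99 in)² = 12.50 in^2
P = F / A = 3120 lbf / A

P ≈ 250 psi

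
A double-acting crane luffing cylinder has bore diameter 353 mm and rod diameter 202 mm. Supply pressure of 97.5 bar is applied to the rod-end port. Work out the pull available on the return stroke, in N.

Rod-side annular area A_ann = π/4 × (353² − 202²) = 65820 mm^2
On retraction the pressure acts on the annular area (bore minus rod).
F = P × A_ann

F ≈ 6.42e5 N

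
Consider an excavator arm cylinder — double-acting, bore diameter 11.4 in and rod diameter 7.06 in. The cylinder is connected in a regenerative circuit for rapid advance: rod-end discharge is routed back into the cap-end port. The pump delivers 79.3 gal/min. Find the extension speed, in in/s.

In regeneration the rod-end outflow joins the pump flow into the cap end, so the net volume the pump must supply per unit advance equals the rod cross-section area.
Rod cross-section A_rod = π/4 × (7.06 in)² = 39.15 in^2
v = Q_pump / A_rod

v ≈ 7.80 in/s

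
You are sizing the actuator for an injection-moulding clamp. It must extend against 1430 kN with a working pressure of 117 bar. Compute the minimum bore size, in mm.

Extension force acts on the full piston face: F = P × (π/4)D².
D = √(4F / (πP)) = √(4 × 1430 kN / (π × 117 bar))

D ≈ 394 mm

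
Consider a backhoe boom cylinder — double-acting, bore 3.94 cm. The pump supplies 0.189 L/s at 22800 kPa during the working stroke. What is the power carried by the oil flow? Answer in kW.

W ≈ 4.31 kW

Hydraulic power = P × Q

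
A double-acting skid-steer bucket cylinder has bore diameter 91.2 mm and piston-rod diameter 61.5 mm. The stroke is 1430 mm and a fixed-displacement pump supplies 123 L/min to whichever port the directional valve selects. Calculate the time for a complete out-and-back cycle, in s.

t ≈ 7.04 s

Cap-side area A_cap = π/4 × (91.2 mm)² = 6533 mm^2
Rod-side annular area A_ann = π/4 × (91.2² − 61.5²) = 3562 mm^2
t_ext = A_cap·L/Q = 4.557 s
t_ret = A_ann·L/Q = 2.485 s
t_cycle = t_ext + t_ret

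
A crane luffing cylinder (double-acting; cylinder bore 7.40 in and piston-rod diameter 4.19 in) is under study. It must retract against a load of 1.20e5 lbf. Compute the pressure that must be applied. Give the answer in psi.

Rod-side annular area A_ann = π/4 × (7.40² − 4.19²) = 29.22 in^2
Retraction: pressure acts on the annular area.
P = F / A = 1.20e5 lbf / A

P ≈ 4110 psi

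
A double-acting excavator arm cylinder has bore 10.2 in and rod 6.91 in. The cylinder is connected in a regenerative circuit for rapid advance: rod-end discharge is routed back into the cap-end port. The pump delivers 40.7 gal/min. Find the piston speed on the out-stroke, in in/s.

v ≈ 4.18 in/s

In regeneration the rod-end outflow joins the pump flow into the cap end, so the net volume the pump must supply per unit advance equals the rod cross-section area.
Rod cross-section A_rod = π/4 × (6.91 in)² = 37.50 in^2
v = Q_pump / A_rod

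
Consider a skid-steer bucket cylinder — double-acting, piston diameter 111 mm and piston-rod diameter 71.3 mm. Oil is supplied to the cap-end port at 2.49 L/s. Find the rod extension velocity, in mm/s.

v ≈ 257 mm/s

Cap-side area A_cap = π/4 × (111 mm)² = 9677 mm^2
v = Q / A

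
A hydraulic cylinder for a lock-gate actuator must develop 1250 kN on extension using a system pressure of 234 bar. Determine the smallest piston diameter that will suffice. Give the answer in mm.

Extension force acts on the full piston face: F = P × (π/4)D².
D = √(4F / (πP)) = √(4 × 1250 kN / (π × 234 bar))

D ≈ 261 mm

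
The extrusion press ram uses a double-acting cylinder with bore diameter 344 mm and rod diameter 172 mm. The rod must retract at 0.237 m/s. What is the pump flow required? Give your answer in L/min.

Rod-side annular area A_ann = π/4 × (344² − 172²) = 69710 mm^2
Q = A × v

Q ≈ 991 L/min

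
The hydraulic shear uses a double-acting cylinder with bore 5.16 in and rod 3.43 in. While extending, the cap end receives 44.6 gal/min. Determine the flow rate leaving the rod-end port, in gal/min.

Cap-side area A_cap = π/4 × (5.16 in)² = 20.91 in^2
Rod-side annular area A_ann = π/4 × (5.16² − 3.43²) = 11.67 in^2
Piston speed v = Q_in/A_cap; rod-end outflow Q_out = v × A_ann = Q_in × A_ann/A_cap.

Q_out ≈ 24.9 gal/min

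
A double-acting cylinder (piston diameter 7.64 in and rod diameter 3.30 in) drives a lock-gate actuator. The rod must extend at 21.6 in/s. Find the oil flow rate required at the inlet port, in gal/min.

Q ≈ 257 gal/min

Cap-side area A_cap = π/4 × (7.64 in)² = 45.84 in^2
Q = A × v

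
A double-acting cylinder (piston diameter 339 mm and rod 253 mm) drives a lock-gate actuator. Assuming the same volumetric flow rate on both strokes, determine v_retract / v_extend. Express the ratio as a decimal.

Cap-side area A_cap = π/4 × (339 mm)² = 90260 mm^2
Rod-side annular area A_ann = π/4 × (339² − 253²) = 39990 mm^2
For equal Q, v ∝ 1/A, so v_ret/v_ext = A_cap/A_ann.

v_ret/v_ext ≈ 2.26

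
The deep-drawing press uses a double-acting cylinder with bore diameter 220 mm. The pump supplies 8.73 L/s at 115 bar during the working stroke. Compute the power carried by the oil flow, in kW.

W ≈ 100 kW

Hydraulic power = P × Q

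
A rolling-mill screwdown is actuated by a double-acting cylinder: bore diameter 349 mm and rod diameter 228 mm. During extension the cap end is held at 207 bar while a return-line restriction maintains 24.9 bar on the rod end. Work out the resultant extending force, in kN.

F ≈ 1840 kN

Cap-side area A_cap = π/4 × (349 mm)² = 95660 mm^2
Rod-side annular area A_ann = π/4 × (349² − 228²) = 54830 mm^2
Net thrust = P_cap·A_cap − P_rod·A_ann = 1980 kN − 136.5 kN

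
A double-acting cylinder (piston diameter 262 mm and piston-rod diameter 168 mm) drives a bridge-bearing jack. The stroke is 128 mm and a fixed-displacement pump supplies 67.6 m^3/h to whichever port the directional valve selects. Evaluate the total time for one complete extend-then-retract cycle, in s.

Cap-side area A_cap = π/4 × (262 mm)² = 53910 mm^2
Rod-side annular area A_ann = π/4 × (262² − 168²) = 31750 mm^2
t_ext = A_cap·L/Q = 0.3675 s
t_ret = A_ann·L/Q = 0.2164 s
t_cycle = t_ext + t_ret

t ≈ 0.584 s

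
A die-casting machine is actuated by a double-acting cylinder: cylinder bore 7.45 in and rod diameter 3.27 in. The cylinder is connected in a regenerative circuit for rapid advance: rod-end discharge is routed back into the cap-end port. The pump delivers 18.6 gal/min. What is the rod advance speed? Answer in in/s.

v ≈ 8.53 in/s

In regeneration the rod-end outflow joins the pump flow into the cap end, so the net volume the pump must supply per unit advance equals the rod cross-section area.
Rod cross-section A_rod = π/4 × (3.27 in)² = 8.398 in^2
v = Q_pump / A_rod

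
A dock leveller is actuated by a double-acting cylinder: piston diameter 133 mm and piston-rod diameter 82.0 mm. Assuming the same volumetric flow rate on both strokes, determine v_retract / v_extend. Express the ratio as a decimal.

v_ret/v_ext ≈ 1.61

Cap-side area A_cap = π/4 × (133 mm)² = 13890 mm^2
Rod-side annular area A_ann = π/4 × (133² − 82.0²) = 8612 mm^2
For equal Q, v ∝ 1/A, so v_ret/v_ext = A_cap/A_ann.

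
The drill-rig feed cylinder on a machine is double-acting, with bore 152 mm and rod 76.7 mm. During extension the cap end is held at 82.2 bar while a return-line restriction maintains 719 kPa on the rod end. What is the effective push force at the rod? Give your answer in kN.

F ≈ 139 kN

Cap-side area A_cap = π/4 × (152 mm)² = 18150 mm^2
Rod-side annular area A_ann = π/4 × (152² − 76.7²) = 13530 mm^2
Net thrust = P_cap·A_cap − P_rod·A_ann = 149.2 kN − 9.725 kN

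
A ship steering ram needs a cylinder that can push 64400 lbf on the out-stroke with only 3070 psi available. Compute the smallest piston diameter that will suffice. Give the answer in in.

Extension force acts on the full piston face: F = P × (π/4)D².
D = √(4F / (πP)) = √(4 × 64400 lbf / (π × 3070 psi))

D ≈ 5.17 in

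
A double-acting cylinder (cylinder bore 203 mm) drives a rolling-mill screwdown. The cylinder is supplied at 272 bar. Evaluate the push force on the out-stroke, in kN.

Cap-side area A_cap = π/4 × (203 mm)² = 32370 mm^2
F = P × A_cap = 272 bar × A_cap

F ≈ 880 kN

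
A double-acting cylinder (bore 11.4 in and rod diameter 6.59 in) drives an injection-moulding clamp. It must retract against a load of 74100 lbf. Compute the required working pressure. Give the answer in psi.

P ≈ 1090 psi

Rod-side annular area A_ann = π/4 × (11.4² − 6.59²) = 67.96 in^2
Retraction: pressure acts on the annular area.
P = F / A = 74100 lbf / A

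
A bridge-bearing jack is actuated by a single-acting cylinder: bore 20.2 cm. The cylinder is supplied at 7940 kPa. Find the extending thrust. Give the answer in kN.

F ≈ 254 kN

Cap-side area A_cap = π/4 × (20.2 cm)² = 320.5 cm^2
F = P × A_cap = 7940 kPa × A_cap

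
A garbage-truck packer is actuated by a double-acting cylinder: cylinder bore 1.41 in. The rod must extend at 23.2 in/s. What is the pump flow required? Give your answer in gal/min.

Q ≈ 9.41 gal/min

Cap-side area A_cap = π/4 × (1.41 in)² = 1.561 in^2
Q = A × v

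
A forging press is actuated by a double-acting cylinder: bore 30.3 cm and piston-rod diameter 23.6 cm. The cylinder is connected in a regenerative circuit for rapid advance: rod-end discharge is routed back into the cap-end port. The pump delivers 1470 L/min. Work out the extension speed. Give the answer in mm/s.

v ≈ 560 mm/s

In regeneration the rod-end outflow joins the pump flow into the cap end, so the net volume the pump must supply per unit advance equals the rod cross-section area.
Rod cross-section A_rod = π/4 × (23.6 cm)² = 437.4 cm^2
v = Q_pump / A_rod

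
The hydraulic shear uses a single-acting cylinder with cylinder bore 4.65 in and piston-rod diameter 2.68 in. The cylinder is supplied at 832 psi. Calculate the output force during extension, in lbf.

F ≈ 14100 lbf

Cap-side area A_cap = π/4 × (4.65 in)² = 16.98 in^2
F = P × A_cap = 832 psi × A_cap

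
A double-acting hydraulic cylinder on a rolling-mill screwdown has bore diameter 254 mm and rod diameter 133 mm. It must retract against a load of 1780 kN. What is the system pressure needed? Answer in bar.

P ≈ 484 bar

Rod-side annular area A_ann = π/4 × (254² − 133²) = 36780 mm^2
Retraction: pressure acts on the annular area.
P = F / A = 1780 kN / A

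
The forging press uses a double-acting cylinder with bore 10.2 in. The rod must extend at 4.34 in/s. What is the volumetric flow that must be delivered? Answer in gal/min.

Cap-side area A_cap = π/4 × (10.2 in)² = 81.71 in^2
Q = A × v

Q ≈ 92.1 gal/min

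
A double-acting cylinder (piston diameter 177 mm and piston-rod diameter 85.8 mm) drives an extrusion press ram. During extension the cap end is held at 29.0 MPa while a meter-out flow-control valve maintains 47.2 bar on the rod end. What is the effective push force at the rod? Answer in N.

Cap-side area A_cap = π/4 × (177 mm)² = 24610 mm^2
Rod-side annular area A_ann = π/4 × (177² − 85.8²) = 18820 mm^2
Net thrust = P_cap·A_cap − P_rod·A_ann = 7.136e5 N − 88850 N

F ≈ 6.25e5 N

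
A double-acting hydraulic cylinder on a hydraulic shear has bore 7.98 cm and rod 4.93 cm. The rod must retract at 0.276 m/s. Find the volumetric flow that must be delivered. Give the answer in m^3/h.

Rod-side annular area A_ann = π/4 × (7.98² − 4.93²) = 30.93 cm^2
Q = A × v

Q ≈ 3.07 m^3/h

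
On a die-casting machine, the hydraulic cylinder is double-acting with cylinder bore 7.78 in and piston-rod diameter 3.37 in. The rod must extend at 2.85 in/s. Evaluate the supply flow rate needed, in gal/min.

Cap-side area A_cap = π/4 × (7.78 in)² = 47.54 in^2
Q = A × v

Q ≈ 35.2 gal/min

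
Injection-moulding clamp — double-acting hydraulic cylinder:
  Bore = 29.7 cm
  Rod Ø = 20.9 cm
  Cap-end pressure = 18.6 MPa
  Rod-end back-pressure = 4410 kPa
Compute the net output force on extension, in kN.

F ≈ 1130 kN

Cap-side area A_cap = π/4 × (29.7 cm)² = 692.8 cm^2
Rod-side annular area A_ann = π/4 × (29.7² − 20.9²) = 349.7 cm^2
Net thrust = P_cap·A_cap − P_rod·A_ann = 1289 kN − 154.2 kN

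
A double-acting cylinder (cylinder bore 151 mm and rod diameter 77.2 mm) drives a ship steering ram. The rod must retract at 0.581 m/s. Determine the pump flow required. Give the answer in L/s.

Rod-side annular area A_ann = π/4 × (151² − 77.2²) = 13230 mm^2
Q = A × v

Q ≈ 7.68 L/s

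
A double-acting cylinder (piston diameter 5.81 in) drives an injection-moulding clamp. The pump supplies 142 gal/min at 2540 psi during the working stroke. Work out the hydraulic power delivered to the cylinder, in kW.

W ≈ 157 kW

Hydraulic power = P × Q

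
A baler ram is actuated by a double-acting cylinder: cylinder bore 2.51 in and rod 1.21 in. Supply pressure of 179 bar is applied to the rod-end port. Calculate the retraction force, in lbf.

F ≈ 9860 lbf

Rod-side annular area A_ann = π/4 × (2.51² − 1.21²) = 3.798 in^2
On retraction the pressure acts on the annular area (bore minus rod).
F = P × A_ann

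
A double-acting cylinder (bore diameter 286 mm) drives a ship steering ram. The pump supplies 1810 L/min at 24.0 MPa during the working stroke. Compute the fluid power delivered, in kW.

Hydraulic power = P × Q

W ≈ 724 kW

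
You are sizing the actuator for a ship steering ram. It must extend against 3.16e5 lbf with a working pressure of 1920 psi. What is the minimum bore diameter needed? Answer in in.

Extension force acts on the full piston face: F = P × (π/4)D².
D = √(4F / (πP)) = √(4 × 3.16e5 lbf / (π × 1920 psi))

D ≈ 14.5 in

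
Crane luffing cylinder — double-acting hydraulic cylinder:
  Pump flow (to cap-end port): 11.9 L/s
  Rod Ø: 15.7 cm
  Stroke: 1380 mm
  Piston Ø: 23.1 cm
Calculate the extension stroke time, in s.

Cap-side area A_cap = π/4 × (23.1 cm)² = 419.1 cm^2
Swept volume V = A × L; t = V / Q = A·L / Q

t ≈ 4.86 s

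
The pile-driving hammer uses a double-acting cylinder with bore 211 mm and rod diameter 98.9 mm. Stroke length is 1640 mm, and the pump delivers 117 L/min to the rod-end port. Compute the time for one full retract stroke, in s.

t ≈ 22.9 s

Rod-side annular area A_ann = π/4 × (211² − 98.9²) = 27280 mm^2
Swept volume V = A × L; t = V / Q = A·L / Q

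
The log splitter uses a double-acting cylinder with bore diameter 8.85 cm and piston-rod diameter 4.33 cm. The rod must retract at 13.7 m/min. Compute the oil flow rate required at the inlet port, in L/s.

Rod-side annular area A_ann = π/4 × (8.85² − 4.33²) = 46.79 cm^2
Q = A × v

Q ≈ 1.07 L/s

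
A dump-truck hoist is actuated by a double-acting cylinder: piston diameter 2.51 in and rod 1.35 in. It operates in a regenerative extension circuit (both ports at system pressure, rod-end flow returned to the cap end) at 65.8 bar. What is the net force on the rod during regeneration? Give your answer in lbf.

F ≈ 1370 lbf

With equal pressure on both faces, forces on the annular region cancel; the net push is pressure × rod cross-section.
Rod cross-section A_rod = π/4 × (1.35 in)² = 1.431 in^2
F = P × A_rod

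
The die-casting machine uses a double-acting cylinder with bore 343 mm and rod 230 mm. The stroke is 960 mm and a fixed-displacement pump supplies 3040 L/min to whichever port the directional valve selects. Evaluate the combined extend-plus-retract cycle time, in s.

t ≈ 2.71 s

Cap-side area A_cap = π/4 × (343 mm)² = 92400 mm^2
Rod-side annular area A_ann = π/4 × (343² − 230²) = 50850 mm^2
t_ext = A_cap·L/Q = 1.751 s
t_ret = A_ann·L/Q = 0.9635 s
t_cycle = t_ext + t_ret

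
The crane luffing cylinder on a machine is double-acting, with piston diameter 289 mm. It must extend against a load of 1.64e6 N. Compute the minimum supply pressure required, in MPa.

P ≈ 25.0 MPa

Cap-side area A_cap = π/4 × (289 mm)² = 65600 mm^2
P = F / A = 1.64e6 N / A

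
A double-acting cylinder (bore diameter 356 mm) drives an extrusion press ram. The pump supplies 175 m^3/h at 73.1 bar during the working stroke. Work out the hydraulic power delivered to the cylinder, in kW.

W ≈ 355 kW

Hydraulic power = P × Q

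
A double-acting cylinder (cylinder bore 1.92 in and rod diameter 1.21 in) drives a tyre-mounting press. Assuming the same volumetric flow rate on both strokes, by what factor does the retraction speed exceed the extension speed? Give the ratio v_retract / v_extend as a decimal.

Cap-side area A_cap = π/4 × (1.92 in)² = 2.895 in^2
Rod-side annular area A_ann = π/4 × (1.92² − 1.21²) = 1.745 in^2
For equal Q, v ∝ 1/A, so v_ret/v_ext = A_cap/A_ann.

v_ret/v_ext ≈ 1.66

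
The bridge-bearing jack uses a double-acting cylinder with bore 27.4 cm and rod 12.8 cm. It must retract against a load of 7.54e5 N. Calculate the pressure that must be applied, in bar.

P ≈ 164 bar

Rod-side annular area A_ann = π/4 × (27.4² − 12.8²) = 461.0 cm^2
Retraction: pressure acts on the annular area.
P = F / A = 7.54e5 N / A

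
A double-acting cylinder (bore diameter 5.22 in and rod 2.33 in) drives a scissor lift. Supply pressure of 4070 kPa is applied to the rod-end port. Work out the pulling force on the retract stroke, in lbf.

F ≈ 10100 lbf

Rod-side annular area A_ann = π/4 × (5.22² − 2.33²) = 17.14 in^2
On retraction the pressure acts on the annular area (bore minus rod).
F = P × A_ann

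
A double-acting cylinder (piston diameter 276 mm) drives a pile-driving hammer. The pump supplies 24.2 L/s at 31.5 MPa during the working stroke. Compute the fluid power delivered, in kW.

W ≈ 762 kW

Hydraulic power = P × Q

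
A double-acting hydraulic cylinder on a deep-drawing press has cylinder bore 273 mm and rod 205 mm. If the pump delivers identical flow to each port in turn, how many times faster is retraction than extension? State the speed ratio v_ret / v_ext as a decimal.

v_ret/v_ext ≈ 2.29

Cap-side area A_cap = π/4 × (273 mm)² = 58530 mm^2
Rod-side annular area A_ann = π/4 × (273² − 205²) = 25530 mm^2
For equal Q, v ∝ 1/A, so v_ret/v_ext = A_cap/A_ann.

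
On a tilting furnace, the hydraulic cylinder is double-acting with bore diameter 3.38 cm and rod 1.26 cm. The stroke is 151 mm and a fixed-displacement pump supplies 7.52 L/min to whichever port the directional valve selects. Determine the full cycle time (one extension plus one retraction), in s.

Cap-side area A_cap = π/4 × (3.38 cm)² = 8.973 cm^2
Rod-side annular area A_ann = π/4 × (3.38² − 1.26²) = 7.726 cm^2
t_ext = A_cap·L/Q = 1.081 s
t_ret = A_ann·L/Q = 0.9308 s
t_cycle = t_ext + t_ret

t ≈ 2.01 s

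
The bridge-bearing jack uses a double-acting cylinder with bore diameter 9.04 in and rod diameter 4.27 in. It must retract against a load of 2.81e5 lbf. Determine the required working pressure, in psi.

Rod-side annular area A_ann = π/4 × (9.04² − 4.27²) = 49.86 in^2
Retraction: pressure acts on the annular area.
P = F / A = 2.81e5 lbf / A

P ≈ 5640 psi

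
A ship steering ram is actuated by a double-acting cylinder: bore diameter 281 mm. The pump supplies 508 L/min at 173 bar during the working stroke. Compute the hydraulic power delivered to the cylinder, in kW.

W ≈ 146 kW

Hydraulic power = P × Q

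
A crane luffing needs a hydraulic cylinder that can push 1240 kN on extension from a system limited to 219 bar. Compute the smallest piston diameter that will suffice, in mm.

D ≈ 268 mm

Extension force acts on the full piston face: F = P × (π/4)D².
D = √(4F / (πP)) = √(4 × 1240 kN / (π × 219 bar))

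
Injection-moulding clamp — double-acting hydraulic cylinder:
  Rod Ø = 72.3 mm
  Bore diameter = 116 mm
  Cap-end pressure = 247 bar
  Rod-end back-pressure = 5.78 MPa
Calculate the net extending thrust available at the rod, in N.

F ≈ 2.24e5 N

Cap-side area A_cap = π/4 × (116 mm)² = 10570 mm^2
Rod-side annular area A_ann = π/4 × (116² − 72.3²) = 6463 mm^2
Net thrust = P_cap·A_cap − P_rod·A_ann = 2.610e5 N − 37360 N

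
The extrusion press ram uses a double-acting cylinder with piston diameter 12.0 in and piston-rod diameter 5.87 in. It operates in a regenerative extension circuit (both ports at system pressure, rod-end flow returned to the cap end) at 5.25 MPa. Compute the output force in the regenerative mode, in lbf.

F ≈ 20600 lbf

With equal pressure on both faces, forces on the annular region cancel; the net push is pressure × rod cross-section.
Rod cross-section A_rod = π/4 × (5.87 in)² = 27.06 in^2
F = P × A_rod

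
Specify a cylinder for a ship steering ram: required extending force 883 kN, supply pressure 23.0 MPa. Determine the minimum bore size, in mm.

D ≈ 221 mm

Extension force acts on the full piston face: F = P × (π/4)D².
D = √(4F / (πP)) = √(4 × 883 kN / (π × 23.0 MPa))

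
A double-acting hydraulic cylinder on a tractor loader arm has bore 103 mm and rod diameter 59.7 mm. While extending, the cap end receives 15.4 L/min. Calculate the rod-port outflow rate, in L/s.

Q_out ≈ 0.170 L/s

Cap-side area A_cap = π/4 × (103 mm)² = 8332 mm^2
Rod-side annular area A_ann = π/4 × (103² − 59.7²) = 5533 mm^2
Piston speed v = Q_in/A_cap; rod-end outflow Q_out = v × A_ann = Q_in × A_ann/A_cap.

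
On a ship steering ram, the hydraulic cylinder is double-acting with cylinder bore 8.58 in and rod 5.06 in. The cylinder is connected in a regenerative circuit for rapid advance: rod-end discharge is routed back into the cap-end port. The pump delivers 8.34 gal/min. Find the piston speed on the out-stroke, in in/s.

v ≈ 1.60 in/s

In regeneration the rod-end outflow joins the pump flow into the cap end, so the net volume the pump must supply per unit advance equals the rod cross-section area.
Rod cross-section A_rod = π/4 × (5.06 in)² = 20.11 in^2
v = Q_pump / A_rod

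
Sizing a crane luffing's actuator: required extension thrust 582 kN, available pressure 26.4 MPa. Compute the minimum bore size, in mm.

Extension force acts on the full piston face: F = P × (π/4)D².
D = √(4F / (πP)) = √(4 × 582 kN / (π × 26.4 MPa))

D ≈ 168 mm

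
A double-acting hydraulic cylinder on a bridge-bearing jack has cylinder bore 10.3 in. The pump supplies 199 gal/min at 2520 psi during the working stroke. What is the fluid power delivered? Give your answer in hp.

W ≈ 293 hp

Hydraulic power = P × Q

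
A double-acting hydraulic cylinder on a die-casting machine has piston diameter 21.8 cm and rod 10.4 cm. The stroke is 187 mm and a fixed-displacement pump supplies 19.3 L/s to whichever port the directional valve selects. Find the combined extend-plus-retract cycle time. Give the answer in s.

Cap-side area A_cap = π/4 × (21.8 cm)² = 373.3 cm^2
Rod-side annular area A_ann = π/4 × (21.8² − 10.4²) = 288.3 cm^2
t_ext = A_cap·L/Q = 0.3616 s
t_ret = A_ann·L/Q = 0.2793 s
t_cycle = t_ext + t_ret

t ≈ 0.641 s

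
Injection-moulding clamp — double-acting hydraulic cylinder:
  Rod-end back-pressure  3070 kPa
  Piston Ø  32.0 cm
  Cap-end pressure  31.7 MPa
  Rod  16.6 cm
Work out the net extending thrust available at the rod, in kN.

Cap-side area A_cap = π/4 × (32.0 cm)² = 804.2 cm^2
Rod-side annular area A_ann = π/4 × (32.0² − 16.6²) = 587.8 cm^2
Net thrust = P_cap·A_cap − P_rod·A_ann = 2549 kN − 180.5 kN

F ≈ 2370 kN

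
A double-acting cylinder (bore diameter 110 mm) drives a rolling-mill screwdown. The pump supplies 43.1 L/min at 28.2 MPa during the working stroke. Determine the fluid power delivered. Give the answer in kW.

Hydraulic power = P × Q

W ≈ 20.3 kW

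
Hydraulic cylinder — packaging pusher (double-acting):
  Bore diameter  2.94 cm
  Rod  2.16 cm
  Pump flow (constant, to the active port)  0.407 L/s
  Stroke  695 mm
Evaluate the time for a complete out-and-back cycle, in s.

Cap-side area A_cap = π/4 × (2.94 cm)² = 6.789 cm^2
Rod-side annular area A_ann = π/4 × (2.94² − 2.16²) = 3.124 cm^2
t_ext = A_cap·L/Q = 1.159 s
t_ret = A_ann·L/Q = 0.5335 s
t_cycle = t_ext + t_ret

t ≈ 1.69 s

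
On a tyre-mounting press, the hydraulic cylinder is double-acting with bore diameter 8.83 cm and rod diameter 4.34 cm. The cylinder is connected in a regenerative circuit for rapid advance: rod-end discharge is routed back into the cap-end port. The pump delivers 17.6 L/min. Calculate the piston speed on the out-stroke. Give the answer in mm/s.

v ≈ 198 mm/s

In regeneration the rod-end outflow joins the pump flow into the cap end, so the net volume the pump must supply per unit advance equals the rod cross-section area.
Rod cross-section A_rod = π/4 × (4.34 cm)² = 14.79 cm^2
v = Q_pump / A_rod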